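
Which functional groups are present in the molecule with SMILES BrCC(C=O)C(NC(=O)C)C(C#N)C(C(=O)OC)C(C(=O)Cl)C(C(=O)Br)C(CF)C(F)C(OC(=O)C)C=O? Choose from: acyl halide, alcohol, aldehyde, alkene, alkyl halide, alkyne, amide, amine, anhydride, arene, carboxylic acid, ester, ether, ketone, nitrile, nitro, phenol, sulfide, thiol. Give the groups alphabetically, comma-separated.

halogen on an sp³ carbon → alkyl halide.
pendant –CHO: carbonyl C bonded to C and H → aldehyde.
pendant –NHC(=O)CH3: N bonded to a carbonyl → amide (not amine).
pendant –C≡N: nitrile.
pendant –COOCH3: carbonyl C bonded to C and –OCH3 → ester.
pendant –C(=O)X: carbonyl C bonded to C and halogen → acyl halide.
pendant –C(=O)X: carbonyl C bonded to C and halogen → acyl halide.
pendant –CH2X: halogen on sp³ carbon → alkyl halide.
halogen on an sp³ carbon → alkyl halide.
pendant –OC(=O)CH3: an acyloxy group → ester.
terminal –CHO: carbonyl C bonded to H and C → aldehyde.

acyl halide, aldehyde, alkyl halide, amide, ester, nitrile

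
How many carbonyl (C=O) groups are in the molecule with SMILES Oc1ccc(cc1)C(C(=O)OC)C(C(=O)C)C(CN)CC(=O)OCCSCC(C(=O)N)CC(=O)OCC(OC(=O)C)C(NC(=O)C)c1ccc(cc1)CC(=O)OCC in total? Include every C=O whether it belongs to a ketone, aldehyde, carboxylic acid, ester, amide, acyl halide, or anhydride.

8

CH(COOCH3): ester, 1 C=O (running total 1).
CH(COCH3): ketone, 1 C=O (running total 2).
CH2COOCH2: ester, 1 C=O (running total 3).
CH(CONH2): amide, 1 C=O (running total 4).
CH2COOCH2: ester, 1 C=O (running total 5).
CH(OCOCH3): ester, 1 C=O (running total 6).
CH(NHCOCH3): amide, 1 C=O (running total 7).
COOCH2CH3: ester, 1 C=O (running total 8).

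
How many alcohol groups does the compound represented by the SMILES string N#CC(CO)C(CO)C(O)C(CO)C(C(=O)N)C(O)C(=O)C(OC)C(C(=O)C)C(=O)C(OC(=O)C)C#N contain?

Working along the chain:
  N≡C: N≡C–: carbon triple-bonded to nitrogen → nitrile.
  CH(CH2OH): pendant –CH2OH on an sp³ backbone C → alcohol.
  CH(CH2OH): pendant –CH2OH on an sp³ backbone C → alcohol.
  CH(OH): –OH on an sp³ carbon → alcohol (secondary).
  CH(CH2OH): pendant –CH2OH on an sp³ backbone C → alcohol.
  CH(CONH2): pendant –CONH2: carbonyl C bonded to C and N → amide.
  CH(OH): –OH on an sp³ carbon → alcohol (secondary).
  CO: –C(=O)– with carbon on both sides → ketone.
  CH(OCH3): pendant –OCH3: C–O–C with sp³ C, no adjacent C=O → ether.
  CH(COCH3): pendant –COCH3: carbonyl C bonded to two carbons → ketone.
  CO: –C(=O)– with carbon on both sides → ketone.
  CH(OCOCH3): pendant –OC(=O)CH3: an acyloxy group → ester.
  CN: –C≡N: carbon triple-bonded to nitrogen → nitrile.
Alcohol appears at: CH(CH2OH), CH(CH2OH), CH(OH), CH(CH2OH), CH(OH) → 5.

5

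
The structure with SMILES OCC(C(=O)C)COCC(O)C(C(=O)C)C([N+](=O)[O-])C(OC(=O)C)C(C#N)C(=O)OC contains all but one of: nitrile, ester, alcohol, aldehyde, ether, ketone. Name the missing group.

aldehyde

ketone: present (CH(COCH3) — pendant –COCH3: carbonyl C bonded to two carbons → ketone).
ester: present (CH(OCOCH3) — pendant –OC(=O)CH3: an acyloxy group → ester).
ether: present (CH2OCH2 — C–O–C with sp³ carbons on both sides and no adjacent C=O → ether).
nitrile: present (CH(CN) — pendant –C≡N: nitrile).
alcohol: present (HOCH2 — HO– on an sp³ carbon → alcohol).
aldehyde: absent. In CH(COCH3), the carbonyl carbon is bonded to two carbons, so it is a ketone, not an aldehyde.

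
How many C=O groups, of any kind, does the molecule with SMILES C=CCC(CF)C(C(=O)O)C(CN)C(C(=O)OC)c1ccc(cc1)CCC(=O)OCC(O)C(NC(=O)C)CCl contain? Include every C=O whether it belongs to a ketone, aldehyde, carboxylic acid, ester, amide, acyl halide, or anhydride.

4

CH(COOH): carboxylic acid, 1 C=O (running total 1).
CH(COOCH3): ester, 1 C=O (running total 2).
CH2COOCH2: ester, 1 C=O (running total 3).
CH(NHCOCH3): amide, 1 C=O (running total 4).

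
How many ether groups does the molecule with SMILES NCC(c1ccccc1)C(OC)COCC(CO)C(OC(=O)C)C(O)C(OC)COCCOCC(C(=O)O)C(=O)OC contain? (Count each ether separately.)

5

–NH2 on an sp³ carbon with no adjacent C=O → amine.
pendant –C6H5: benzene ring → arene.
pendant –OCH3: C–O–C with sp³ C, no adjacent C=O → ether.
C–O–C with sp³ carbons on both sides and no adjacent C=O → ether.
pendant –CH2OH on an sp³ backbone C → alcohol.
pendant –OC(=O)CH3: an acyloxy group → ester.
–OH on an sp³ carbon → alcohol (secondary).
pendant –OCH3: C–O–C with sp³ C, no adjacent C=O → ether.
C–O–C with sp³ carbons on both sides and no adjacent C=O → ether.
C–O–C with sp³ carbons on both sides and no adjacent C=O → ether.
pendant –COOH: carbonyl C bonded to C and –OH → carboxylic acid.
–C(=O)OCH3: carbonyl C bonded to C and to –OCH3 → ester (not ketone + ether).
Ether appears at: CH(OCH3), CH2OCH2, CH(OCH3), CH2OCH2, CH2OCH2 → 5.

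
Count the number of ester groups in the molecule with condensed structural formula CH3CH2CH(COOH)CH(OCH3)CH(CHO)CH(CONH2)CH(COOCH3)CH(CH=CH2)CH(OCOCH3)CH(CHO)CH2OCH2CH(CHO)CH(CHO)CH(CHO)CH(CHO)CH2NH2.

pendant –COOH: carbonyl C bonded to C and –OH → carboxylic acid.
pendant –OCH3: C–O–C with sp³ C, no adjacent C=O → ether.
pendant –CHO: carbonyl C bonded to C and H → aldehyde.
pendant –CONH2: carbonyl C bonded to C and N → amide.
pendant –COOCH3: carbonyl C bonded to C and –OCH3 → ester.
pendant –CH=CH2: C=C double bond → alkene.
pendant –OC(=O)CH3: an acyloxy group → ester.
pendant –CHO: carbonyl C bonded to C and H → aldehyde.
C–O–C with sp³ carbons on both sides and no adjacent C=O → ether.
pendant –CHO: carbonyl C bonded to C and H → aldehyde.
pendant –CHO: carbonyl C bonded to C and H → aldehyde.
pendant –CHO: carbonyl C bonded to C and H → aldehyde.
pendant –CHO: carbonyl C bonded to C and H → aldehyde.
–NH2 on an sp³ carbon with no adjacent C=O → amine.
Ester appears at: CH(COOCH3), CH(OCOCH3) → 2.

2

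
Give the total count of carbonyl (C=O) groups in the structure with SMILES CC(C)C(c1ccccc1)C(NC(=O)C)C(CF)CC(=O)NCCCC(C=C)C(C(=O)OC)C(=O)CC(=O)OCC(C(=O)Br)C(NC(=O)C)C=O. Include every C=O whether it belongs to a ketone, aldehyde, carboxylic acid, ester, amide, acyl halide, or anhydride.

8

CH(NHCOCH3): amide, 1 C=O (running total 1).
CH2CONHCH2: amide, 1 C=O (running total 2).
CH(COOCH3): ester, 1 C=O (running total 3).
CO: ketone, 1 C=O (running total 4).
CH2COOCH2: ester, 1 C=O (running total 5).
CH(COBr): acyl halide, 1 C=O (running total 6).
CH(NHCOCH3): amide, 1 C=O (running total 7).
CHO: aldehyde, 1 C=O (running total 8).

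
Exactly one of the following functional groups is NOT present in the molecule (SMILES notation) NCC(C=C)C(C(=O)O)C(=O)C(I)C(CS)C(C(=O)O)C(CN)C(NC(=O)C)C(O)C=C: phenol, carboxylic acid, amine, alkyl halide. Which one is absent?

alkyl halide: present (CH(I) — halogen on an sp³ carbon → alkyl halide).
carboxylic acid: present (CH(COOH) — pendant –COOH: carbonyl C bonded to C and –OH → carboxylic acid).
amine: present (H2NCH2 — –NH2 on an sp³ carbon with no adjacent C=O → amine).
phenol: absent. In CH(OH), the –OH is on an sp³ carbon, not on an aromatic ring, so it is an alcohol.

phenol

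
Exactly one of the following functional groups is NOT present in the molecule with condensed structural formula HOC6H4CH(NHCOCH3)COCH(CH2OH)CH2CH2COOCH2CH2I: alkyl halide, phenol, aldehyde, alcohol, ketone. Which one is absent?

ketone: present (CO — –C(=O)– with carbon on both sides → ketone).
phenol: present (HOC6H4 — –OH attached directly to an aromatic ring → phenol (not alcohol); the ring itself is an arene).
alkyl halide: present (CH2I — halogen on an sp³ carbon → alkyl halide).
alcohol: present (CH(CH2OH) — pendant –CH2OH on an sp³ backbone C → alcohol).
aldehyde: absent. In CO, the carbonyl carbon is bonded to two carbons, so it is a ketone, not an aldehyde.

aldehyde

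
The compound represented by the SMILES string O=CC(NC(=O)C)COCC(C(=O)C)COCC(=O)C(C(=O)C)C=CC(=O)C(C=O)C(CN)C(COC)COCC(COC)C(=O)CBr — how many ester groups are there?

0

Reading the structure from left to right:
  OHC: terminal –CHO: carbonyl C bonded to H and C → aldehyde.
  CH(NHCOCH3): pendant –NHC(=O)CH3: N bonded to a carbonyl → amide (not amine).
  CH2OCH2: C–O–C with sp³ carbons on both sides and no adjacent C=O → ether.
  CH(COCH3): pendant –COCH3: carbonyl C bonded to two carbons → ketone.
  CH2OCH2: C–O–C with sp³ carbons on both sides and no adjacent C=O → ether.
  CO: –C(=O)– with carbon on both sides → ketone.
  CH(COCH3): pendant –COCH3: carbonyl C bonded to two carbons → ketone.
  CH=CH: C=C double bond → alkene.
  CO: –C(=O)– with carbon on both sides → ketone.
  CH(CHO): pendant –CHO: carbonyl C bonded to C and H → aldehyde.
  CH(CH2NH2): pendant –CH2NH2: N on sp³ C, no adjacent C=O → amine.
  CH(CH2OCH3): pendant –CH2OCH3: C–O–C linkage → ether.
  CH2OCH2: C–O–C with sp³ carbons on both sides and no adjacent C=O → ether.
  CH(CH2OCH3): pendant –CH2OCH3: C–O–C linkage → ether.
  CO: –C(=O)– with carbon on both sides → ketone.
  CH2Br: halogen on an sp³ carbon → alkyl halide.
No segment is a ester: CH2OCH2 is ether, not ester; CH(COCH3) is ketone, not ester; CH2OCH2 is ether, not ester. → 0.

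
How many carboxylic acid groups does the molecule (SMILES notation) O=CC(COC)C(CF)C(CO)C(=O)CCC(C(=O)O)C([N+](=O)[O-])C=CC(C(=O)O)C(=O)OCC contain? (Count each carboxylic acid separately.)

Working along the chain:
  OHC: terminal –CHO: carbonyl C bonded to H and C → aldehyde.
  CH(CH2OCH3): pendant –CH2OCH3: C–O–C linkage → ether.
  CH(CH2F): pendant –CH2X: halogen on sp³ carbon → alkyl halide.
  CH(CH2OH): pendant –CH2OH on an sp³ backbone C → alcohol.
  CO: –C(=O)– with carbon on both sides → ketone.
  CH(COOH): pendant –COOH: carbonyl C bonded to C and –OH → carboxylic acid.
  CH(NO2): –NO2 on an sp³ carbon → nitro (the N=O is not a carbonyl).
  CH=CH: C=C double bond → alkene.
  CH(COOH): pendant –COOH: carbonyl C bonded to C and –OH → carboxylic acid.
  COOCH2CH3: –C(=O)OCH2CH3: carbonyl C bonded to C and to –OEt → ester.
Carboxylic acid appears at: CH(COOH), CH(COOH) → 2.

2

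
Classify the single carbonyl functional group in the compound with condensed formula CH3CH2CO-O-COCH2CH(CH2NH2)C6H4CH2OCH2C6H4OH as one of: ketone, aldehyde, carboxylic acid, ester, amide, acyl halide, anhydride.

The carbonyl is in the CH2CO-O-COCH2 segment: two acyl groups sharing one oxygen, –C(=O)–O–C(=O)– → anhydride.

anhydride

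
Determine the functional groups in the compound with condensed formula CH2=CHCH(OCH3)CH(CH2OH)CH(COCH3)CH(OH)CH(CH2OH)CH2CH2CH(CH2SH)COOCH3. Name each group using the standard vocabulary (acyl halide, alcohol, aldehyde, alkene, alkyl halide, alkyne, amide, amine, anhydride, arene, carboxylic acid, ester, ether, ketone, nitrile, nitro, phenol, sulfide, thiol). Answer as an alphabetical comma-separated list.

C=C double bond → alkene.
pendant –OCH3: C–O–C with sp³ C, no adjacent C=O → ether.
pendant –CH2OH on an sp³ backbone C → alcohol.
pendant –COCH3: carbonyl C bonded to two carbons → ketone.
–OH on an sp³ carbon → alcohol (secondary).
pendant –CH2OH on an sp³ backbone C → alcohol.
pendant –CH2SH → thiol.
–C(=O)OCH3: carbonyl C bonded to C and to –OCH3 → ester (not ketone + ether).

alcohol, alkene, ester, ether, ketone, thiol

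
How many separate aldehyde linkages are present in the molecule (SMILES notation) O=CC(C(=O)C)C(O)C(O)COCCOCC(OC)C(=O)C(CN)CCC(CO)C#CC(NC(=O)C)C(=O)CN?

1

Reading the structure from left to right:
  OHC: terminal –CHO: carbonyl C bonded to H and C → aldehyde.
  CH(COCH3): pendant –COCH3: carbonyl C bonded to two carbons → ketone.
  CH(OH): –OH on an sp³ carbon → alcohol (secondary).
  CH(OH): –OH on an sp³ carbon → alcohol (secondary).
  CH2OCH2: C–O–C with sp³ carbons on both sides and no adjacent C=O → ether.
  CH2OCH2: C–O–C with sp³ carbons on both sides and no adjacent C=O → ether.
  CH(OCH3): pendant –OCH3: C–O–C with sp³ C, no adjacent C=O → ether.
  CO: –C(=O)– with carbon on both sides → ketone.
  CH(CH2NH2): pendant –CH2NH2: N on sp³ C, no adjacent C=O → amine.
  CH(CH2OH): pendant –CH2OH on an sp³ backbone C → alcohol.
  C≡C: C≡C triple bond → alkyne.
  CH(NHCOCH3): pendant –NHC(=O)CH3: N bonded to a carbonyl → amide (not amine).
  CO: –C(=O)– with carbon on both sides → ketone.
  CH2NH2: –NH2 on an sp³ carbon with no adjacent C=O → amine.
Aldehyde appears at: OHC → 1.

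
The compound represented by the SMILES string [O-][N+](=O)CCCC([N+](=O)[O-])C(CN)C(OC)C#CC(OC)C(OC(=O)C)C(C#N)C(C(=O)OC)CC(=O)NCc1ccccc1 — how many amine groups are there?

–NO2 on carbon → nitro group.
–NO2 on an sp³ carbon → nitro (the N=O is not a carbonyl).
pendant –CH2NH2: N on sp³ C, no adjacent C=O → amine.
pendant –OCH3: C–O–C with sp³ C, no adjacent C=O → ether.
C≡C triple bond → alkyne.
pendant –OCH3: C–O–C with sp³ C, no adjacent C=O → ether.
pendant –OC(=O)CH3: an acyloxy group → ester.
pendant –C≡N: nitrile.
pendant –COOCH3: carbonyl C bonded to C and –OCH3 → ester.
–C(=O)–N– linkage → amide (the N is not an amine).
–C6H5 phenyl ring → arene.
Amine appears at: CH(CH2NH2) → 1.

1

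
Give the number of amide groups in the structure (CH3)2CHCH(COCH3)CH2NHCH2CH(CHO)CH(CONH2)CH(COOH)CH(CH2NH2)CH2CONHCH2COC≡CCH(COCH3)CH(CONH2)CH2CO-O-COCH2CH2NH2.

Taking each segment in turn:
  CH(COCH3): pendant –COCH3: carbonyl C bonded to two carbons → ketone.
  CH2NHCH2: C–N–C with sp³ carbons and no adjacent C=O → amine (secondary).
  CH(CHO): pendant –CHO: carbonyl C bonded to C and H → aldehyde.
  CH(CONH2): pendant –CONH2: carbonyl C bonded to C and N → amide.
  CH(COOH): pendant –COOH: carbonyl C bonded to C and –OH → carboxylic acid.
  CH(CH2NH2): pendant –CH2NH2: N on sp³ C, no adjacent C=O → amine.
  CH2CONHCH2: –C(=O)–N– linkage → amide (the N is not an amine).
  CO: –C(=O)– with carbon on both sides → ketone.
  C≡C: C≡C triple bond → alkyne.
  CH(COCH3): pendant –COCH3: carbonyl C bonded to two carbons → ketone.
  CH(CONH2): pendant –CONH2: carbonyl C bonded to C and N → amide.
  CH2CO-O-COCH2: two acyl groups sharing one oxygen, –C(=O)–O–C(=O)– → anhydride.
  CH2NH2: –NH2 on an sp³ carbon with no adjacent C=O → amine.
Amide appears at: CH(CONH2), CH2CONHCH2, CH(CONH2) → 3.

3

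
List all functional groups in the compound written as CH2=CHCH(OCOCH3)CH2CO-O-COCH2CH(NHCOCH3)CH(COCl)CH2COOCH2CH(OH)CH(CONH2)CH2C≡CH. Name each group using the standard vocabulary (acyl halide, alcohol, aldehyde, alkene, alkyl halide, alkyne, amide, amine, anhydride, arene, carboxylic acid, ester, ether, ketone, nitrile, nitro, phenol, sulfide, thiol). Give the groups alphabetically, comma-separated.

Working along the chain:
  CH2=CH: C=C double bond → alkene.
  CH(OCOCH3): pendant –OC(=O)CH3: an acyloxy group → ester.
  CH2CO-O-COCH2: two acyl groups sharing one oxygen, –C(=O)–O–C(=O)– → anhydride.
  CH(NHCOCH3): pendant –NHC(=O)CH3: N bonded to a carbonyl → amide (not amine).
  CH(COCl): pendant –C(=O)X: carbonyl C bonded to C and halogen → acyl halide.
  CH2COOCH2: –C(=O)–O–C with C on the carbonyl side → ester.
  CH(OH): –OH on an sp³ carbon → alcohol (secondary).
  CH(CONH2): pendant –CONH2: carbonyl C bonded to C and N → amide.
  C≡CH: C≡C triple bond → alkyne.

acyl halide, alcohol, alkene, alkyne, amide, anhydride, ester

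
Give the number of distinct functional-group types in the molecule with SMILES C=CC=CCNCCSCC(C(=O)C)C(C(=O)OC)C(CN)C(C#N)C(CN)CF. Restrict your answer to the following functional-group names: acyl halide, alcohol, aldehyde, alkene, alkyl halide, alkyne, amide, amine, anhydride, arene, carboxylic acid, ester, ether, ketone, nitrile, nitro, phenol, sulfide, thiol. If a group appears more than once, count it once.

7

Taking each segment in turn:
  CH2=CH: C=C double bond → alkene.
  CH=CH: C=C double bond → alkene.
  CH2NHCH2: C–N–C with sp³ carbons and no adjacent C=O → amine (secondary).
  CH2SCH2: C–S–C linkage → sulfide (thioether).
  CH(COCH3): pendant –COCH3: carbonyl C bonded to two carbons → ketone.
  CH(COOCH3): pendant –COOCH3: carbonyl C bonded to C and –OCH3 → ester.
  CH(CH2NH2): pendant –CH2NH2: N on sp³ C, no adjacent C=O → amine.
  CH(CN): pendant –C≡N: nitrile.
  CH(CH2NH2): pendant –CH2NH2: N on sp³ C, no adjacent C=O → amine.
  CH2F: halogen on an sp³ carbon → alkyl halide.
Distinct types present: alkene, alkyl halide, amine, ester, ketone, nitrile, sulfide.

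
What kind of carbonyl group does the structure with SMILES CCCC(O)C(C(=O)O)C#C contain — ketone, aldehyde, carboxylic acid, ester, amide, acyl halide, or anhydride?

The carbonyl is in the CH(COOH) segment: pendant –COOH: carbonyl C bonded to C and –OH → carboxylic acid.

carboxylic acid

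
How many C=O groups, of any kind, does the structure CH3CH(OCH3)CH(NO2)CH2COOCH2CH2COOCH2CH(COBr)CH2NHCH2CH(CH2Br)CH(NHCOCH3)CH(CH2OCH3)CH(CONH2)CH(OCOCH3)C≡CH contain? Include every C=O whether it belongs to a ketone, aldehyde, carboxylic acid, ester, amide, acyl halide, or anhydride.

6

CH2COOCH2: ester, 1 C=O (running total 1).
CH2COOCH2: ester, 1 C=O (running total 2).
CH(COBr): acyl halide, 1 C=O (running total 3).
CH(NHCOCH3): amide, 1 C=O (running total 4).
CH(CONH2): amide, 1 C=O (running total 5).
CH(OCOCH3): ester, 1 C=O (running total 6).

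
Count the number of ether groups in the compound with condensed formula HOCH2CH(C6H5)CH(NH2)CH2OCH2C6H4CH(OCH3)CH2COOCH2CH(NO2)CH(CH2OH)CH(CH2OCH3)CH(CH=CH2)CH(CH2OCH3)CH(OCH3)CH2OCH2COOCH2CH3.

Working along the chain:
  HOCH2: HO– on an sp³ carbon → alcohol.
  CH(C6H5): pendant –C6H5: benzene ring → arene.
  CH(NH2): –NH2 on an sp³ carbon with no adjacent C=O → amine.
  CH2OCH2: C–O–C with sp³ carbons on both sides and no adjacent C=O → ether.
  C6H4: para-disubstituted benzene ring → arene.
  CH(OCH3): pendant –OCH3: C–O–C with sp³ C, no adjacent C=O → ether.
  CH2COOCH2: –C(=O)–O–C with C on the carbonyl side → ester.
  CH(NO2): –NO2 on an sp³ carbon → nitro (the N=O is not a carbonyl).
  CH(CH2OH): pendant –CH2OH on an sp³ backbone C → alcohol.
  CH(CH2OCH3): pendant –CH2OCH3: C–O–C linkage → ether.
  CH(CH=CH2): pendant –CH=CH2: C=C double bond → alkene.
  CH(CH2OCH3): pendant –CH2OCH3: C–O–C linkage → ether.
  CH(OCH3): pendant –OCH3: C–O–C with sp³ C, no adjacent C=O → ether.
  CH2OCH2: C–O–C with sp³ carbons on both sides and no adjacent C=O → ether.
  COOCH2CH3: –C(=O)OCH2CH3: carbonyl C bonded to C and to –OEt → ester.
Ether appears at: CH2OCH2, CH(OCH3), CH(CH2OCH3), CH(CH2OCH3), CH(OCH3), CH2OCH2 → 6.

6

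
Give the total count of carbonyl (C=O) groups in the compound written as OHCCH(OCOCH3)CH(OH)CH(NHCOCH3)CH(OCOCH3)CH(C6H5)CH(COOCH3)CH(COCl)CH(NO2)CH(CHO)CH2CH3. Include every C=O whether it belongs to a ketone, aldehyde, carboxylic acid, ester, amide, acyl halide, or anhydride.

7

OHC: aldehyde, 1 C=O (running total 1).
CH(OCOCH3): ester, 1 C=O (running total 2).
CH(NHCOCH3): amide, 1 C=O (running total 3).
CH(OCOCH3): ester, 1 C=O (running total 4).
CH(COOCH3): ester, 1 C=O (running total 5).
CH(COCl): acyl halide, 1 C=O (running total 6).
CH(CHO): aldehyde, 1 C=O (running total 7).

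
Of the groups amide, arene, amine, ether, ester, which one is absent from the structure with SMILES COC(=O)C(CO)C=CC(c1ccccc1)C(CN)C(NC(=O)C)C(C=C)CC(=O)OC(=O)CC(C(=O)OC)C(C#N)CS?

amine: present (CH(CH2NH2) — pendant –CH2NH2: N on sp³ C, no adjacent C=O → amine).
amide: present (CH(NHCOCH3) — pendant –NHC(=O)CH3: N bonded to a carbonyl → amide (not amine)).
arene: present (CH(C6H5) — pendant –C6H5: benzene ring → arene).
ester: present (CH3OOC — CH3O–C(=O)–: carbonyl C bonded to C and to –OCH3 → ester (not ketone + ether)).
ether: absent. In each of CH3OOC and CH(COOCH3), the C–O–C oxygen is adjacent to a C=O, so it belongs to an ester, not an ether.

ether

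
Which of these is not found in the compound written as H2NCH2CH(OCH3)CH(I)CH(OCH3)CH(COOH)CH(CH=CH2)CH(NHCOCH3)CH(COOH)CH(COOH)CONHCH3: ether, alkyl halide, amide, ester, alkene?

ether: present (CH(OCH3) — pendant –OCH3: C–O–C with sp³ C, no adjacent C=O → ether).
amide: present (CH(NHCOCH3) — pendant –NHC(=O)CH3: N bonded to a carbonyl → amide (not amine)).
alkyl halide: present (CH(I) — halogen on an sp³ carbon → alkyl halide).
alkene: present (CH(CH=CH2) — pendant –CH=CH2: C=C double bond → alkene).
ester: no segment matches this pattern.

ester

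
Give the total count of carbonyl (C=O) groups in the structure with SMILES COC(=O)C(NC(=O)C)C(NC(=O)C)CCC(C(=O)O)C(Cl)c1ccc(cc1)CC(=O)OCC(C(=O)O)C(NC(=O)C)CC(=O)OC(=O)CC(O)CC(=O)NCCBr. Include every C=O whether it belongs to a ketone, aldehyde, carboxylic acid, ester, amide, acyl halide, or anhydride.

CH3OOC: ester, 1 C=O (running total 1).
CH(NHCOCH3): amide, 1 C=O (running total 2).
CH(NHCOCH3): amide, 1 C=O (running total 3).
CH(COOH): carboxylic acid, 1 C=O (running total 4).
CH2COOCH2: ester, 1 C=O (running total 5).
CH(COOH): carboxylic acid, 1 C=O (running total 6).
CH(NHCOCH3): amide, 1 C=O (running total 7).
CH2CO-O-COCH2: anhydride, 2 C=O (running total 9).
CH2CONHCH2: amide, 1 C=O (running total 10).

10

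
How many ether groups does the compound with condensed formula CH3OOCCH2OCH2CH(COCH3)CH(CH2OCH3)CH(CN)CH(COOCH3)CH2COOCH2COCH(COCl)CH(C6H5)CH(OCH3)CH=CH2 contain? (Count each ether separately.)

3

Reading the structure from left to right:
  CH3OOC: CH3O–C(=O)–: carbonyl C bonded to C and to –OCH3 → ester (not ketone + ether).
  CH2OCH2: C–O–C with sp³ carbons on both sides and no adjacent C=O → ether.
  CH(COCH3): pendant –COCH3: carbonyl C bonded to two carbons → ketone.
  CH(CH2OCH3): pendant –CH2OCH3: C–O–C linkage → ether.
  CH(CN): pendant –C≡N: nitrile.
  CH(COOCH3): pendant –COOCH3: carbonyl C bonded to C and –OCH3 → ester.
  CH2COOCH2: –C(=O)–O–C with C on the carbonyl side → ester.
  CO: –C(=O)– with carbon on both sides → ketone.
  CH(COCl): pendant –C(=O)X: carbonyl C bonded to C and halogen → acyl halide.
  CH(C6H5): pendant –C6H5: benzene ring → arene.
  CH(OCH3): pendant –OCH3: C–O–C with sp³ C, no adjacent C=O → ether.
  CH=CH2: C=C double bond → alkene.
Ether appears at: CH2OCH2, CH(CH2OCH3), CH(OCH3) → 3.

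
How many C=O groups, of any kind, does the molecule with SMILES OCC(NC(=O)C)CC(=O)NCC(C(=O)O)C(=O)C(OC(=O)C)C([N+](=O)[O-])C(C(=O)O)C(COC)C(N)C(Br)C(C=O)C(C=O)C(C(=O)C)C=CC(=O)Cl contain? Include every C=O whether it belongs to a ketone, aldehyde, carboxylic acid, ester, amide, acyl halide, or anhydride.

10

CH(NHCOCH3): amide, 1 C=O (running total 1).
CH2CONHCH2: amide, 1 C=O (running total 2).
CH(COOH): carboxylic acid, 1 C=O (running total 3).
CO: ketone, 1 C=O (running total 4).
CH(OCOCH3): ester, 1 C=O (running total 5).
CH(COOH): carboxylic acid, 1 C=O (running total 6).
CH(CHO): aldehyde, 1 C=O (running total 7).
CH(CHO): aldehyde, 1 C=O (running total 8).
CH(COCH3): ketone, 1 C=O (running total 9).
COCl: acyl halide, 1 C=O (running total 10).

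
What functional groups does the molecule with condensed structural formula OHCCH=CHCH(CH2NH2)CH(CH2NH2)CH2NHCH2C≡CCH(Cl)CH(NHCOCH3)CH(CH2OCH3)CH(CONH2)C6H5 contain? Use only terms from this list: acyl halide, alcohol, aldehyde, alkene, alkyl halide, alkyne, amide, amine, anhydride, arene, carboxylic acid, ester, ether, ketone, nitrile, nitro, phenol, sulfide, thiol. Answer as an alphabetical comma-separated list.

aldehyde, alkene, alkyl halide, alkyne, amide, amine, arene, ether

Reading the structure from left to right:
  OHC: terminal –CHO: carbonyl C bonded to H and C → aldehyde.
  CH=CH: C=C double bond → alkene.
  CH(CH2NH2): pendant –CH2NH2: N on sp³ C, no adjacent C=O → amine.
  CH(CH2NH2): pendant –CH2NH2: N on sp³ C, no adjacent C=O → amine.
  CH2NHCH2: C–N–C with sp³ carbons and no adjacent C=O → amine (secondary).
  C≡C: C≡C triple bond → alkyne.
  CH(Cl): halogen on an sp³ carbon → alkyl halide.
  CH(NHCOCH3): pendant –NHC(=O)CH3: N bonded to a carbonyl → amide (not amine).
  CH(CH2OCH3): pendant –CH2OCH3: C–O–C linkage → ether.
  CH(CONH2): pendant –CONH2: carbonyl C bonded to C and N → amide.
  C6H5: –C6H5 phenyl ring → arene.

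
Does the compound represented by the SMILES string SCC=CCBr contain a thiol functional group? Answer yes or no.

yes

Taking each segment in turn:
  HSCH2: –SH on an sp³ carbon → thiol.
  CH=CH: C=C double bond → alkene.
  CH2Br: halogen on an sp³ carbon → alkyl halide.
The HSCH2 segment supplies the thiol: –SH on an sp³ carbon → thiol.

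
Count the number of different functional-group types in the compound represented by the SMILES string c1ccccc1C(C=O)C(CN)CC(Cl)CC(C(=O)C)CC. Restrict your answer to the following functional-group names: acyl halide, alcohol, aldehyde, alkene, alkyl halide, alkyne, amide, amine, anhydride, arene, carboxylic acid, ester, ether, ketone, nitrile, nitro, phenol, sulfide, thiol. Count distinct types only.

Taking each segment in turn:
  C6H5: C6H5– phenyl ring → arene.
  CH(CHO): pendant –CHO: carbonyl C bonded to C and H → aldehyde.
  CH(CH2NH2): pendant –CH2NH2: N on sp³ C, no adjacent C=O → amine.
  CH(Cl): halogen on an sp³ carbon → alkyl halide.
  CH(COCH3): pendant –COCH3: carbonyl C bonded to two carbons → ketone.
Distinct types present: aldehyde, alkyl halide, amine, arene, ketone.

5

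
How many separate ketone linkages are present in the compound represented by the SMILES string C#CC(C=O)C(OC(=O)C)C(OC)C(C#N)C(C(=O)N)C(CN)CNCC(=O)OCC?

C≡C triple bond → alkyne.
pendant –CHO: carbonyl C bonded to C and H → aldehyde.
pendant –OC(=O)CH3: an acyloxy group → ester.
pendant –OCH3: C–O–C with sp³ C, no adjacent C=O → ether.
pendant –C≡N: nitrile.
pendant –CONH2: carbonyl C bonded to C and N → amide.
pendant –CH2NH2: N on sp³ C, no adjacent C=O → amine.
C–N–C with sp³ carbons and no adjacent C=O → amine (secondary).
–C(=O)OCH2CH3: carbonyl C bonded to C and to –OEt → ester.
No segment is a ketone: CH(CHO) is aldehyde, not ketone; CH(OCOCH3) is ester, not ketone; CH(CONH2) is amide, not ketone. → 0.

0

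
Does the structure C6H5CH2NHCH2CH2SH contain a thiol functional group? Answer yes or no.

C6H5– phenyl ring → arene.
C–N–C with sp³ carbons and no adjacent C=O → amine (secondary).
–SH on an sp³ carbon → thiol.
The CH2SH segment supplies the thiol: –SH on an sp³ carbon → thiol.

yes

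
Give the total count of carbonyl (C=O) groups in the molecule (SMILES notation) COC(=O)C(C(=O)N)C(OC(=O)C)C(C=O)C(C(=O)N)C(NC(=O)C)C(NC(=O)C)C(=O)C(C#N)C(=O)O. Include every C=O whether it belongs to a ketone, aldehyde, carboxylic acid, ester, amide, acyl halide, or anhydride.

9

CH3OOC: ester, 1 C=O (running total 1).
CH(CONH2): amide, 1 C=O (running total 2).
CH(OCOCH3): ester, 1 C=O (running total 3).
CH(CHO): aldehyde, 1 C=O (running total 4).
CH(CONH2): amide, 1 C=O (running total 5).
CH(NHCOCH3): amide, 1 C=O (running total 6).
CH(NHCOCH3): amide, 1 C=O (running total 7).
CO: ketone, 1 C=O (running total 8).
COOH: carboxylic acid, 1 C=O (running total 9).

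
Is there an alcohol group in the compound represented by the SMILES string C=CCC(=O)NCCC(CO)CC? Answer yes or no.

yes

C=C double bond → alkene.
–C(=O)–N– linkage → amide (the N is not an amine).
pendant –CH2OH on an sp³ backbone C → alcohol.
The CH(CH2OH) segment supplies the alcohol: pendant –CH2OH on an sp³ backbone C → alcohol.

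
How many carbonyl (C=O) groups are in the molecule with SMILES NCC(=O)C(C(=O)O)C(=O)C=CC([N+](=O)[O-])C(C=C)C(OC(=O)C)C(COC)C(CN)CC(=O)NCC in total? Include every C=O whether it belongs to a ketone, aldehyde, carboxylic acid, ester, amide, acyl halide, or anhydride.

CO: ketone, 1 C=O (running total 1).
CH(COOH): carboxylic acid, 1 C=O (running total 2).
CO: ketone, 1 C=O (running total 3).
CH(OCOCH3): ester, 1 C=O (running total 4).
CH2CONHCH2: amide, 1 C=O (running total 5).

5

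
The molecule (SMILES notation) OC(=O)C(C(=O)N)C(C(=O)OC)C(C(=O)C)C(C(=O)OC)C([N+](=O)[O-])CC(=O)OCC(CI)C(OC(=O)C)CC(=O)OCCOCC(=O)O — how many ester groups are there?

5

Working along the chain:
  HOOC: –COOH: carbonyl C bonded to –OH and C → carboxylic acid (the –OH is not a separate alcohol).
  CH(CONH2): pendant –CONH2: carbonyl C bonded to C and N → amide.
  CH(COOCH3): pendant –COOCH3: carbonyl C bonded to C and –OCH3 → ester.
  CH(COCH3): pendant –COCH3: carbonyl C bonded to two carbons → ketone.
  CH(COOCH3): pendant –COOCH3: carbonyl C bonded to C and –OCH3 → ester.
  CH(NO2): –NO2 on an sp³ carbon → nitro (the N=O is not a carbonyl).
  CH2COOCH2: –C(=O)–O–C with C on the carbonyl side → ester.
  CH(CH2I): pendant –CH2X: halogen on sp³ carbon → alkyl halide.
  CH(OCOCH3): pendant –OC(=O)CH3: an acyloxy group → ester.
  CH2COOCH2: –C(=O)–O–C with C on the carbonyl side → ester.
  CH2OCH2: C–O–C with sp³ carbons on both sides and no adjacent C=O → ether.
  COOH: –COOH: carbonyl C bonded to –OH and C → carboxylic acid (the –OH is not a separate alcohol).
Ester appears at: CH(COOCH3), CH(COOCH3), CH2COOCH2, CH(OCOCH3), CH2COOCH2 → 5.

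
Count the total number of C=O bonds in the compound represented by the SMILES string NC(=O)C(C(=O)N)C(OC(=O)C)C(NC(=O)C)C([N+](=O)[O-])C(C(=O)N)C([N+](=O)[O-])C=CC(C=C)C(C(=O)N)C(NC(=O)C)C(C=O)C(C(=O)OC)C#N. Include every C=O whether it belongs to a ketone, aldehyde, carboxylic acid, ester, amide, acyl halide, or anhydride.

9

H2NCO: amide, 1 C=O (running total 1).
CH(CONH2): amide, 1 C=O (running total 2).
CH(OCOCH3): ester, 1 C=O (running total 3).
CH(NHCOCH3): amide, 1 C=O (running total 4).
CH(CONH2): amide, 1 C=O (running total 5).
CH(CONH2): amide, 1 C=O (running total 6).
CH(NHCOCH3): amide, 1 C=O (running total 7).
CH(CHO): aldehyde, 1 C=O (running total 8).
CH(COOCH3): ester, 1 C=O (running total 9).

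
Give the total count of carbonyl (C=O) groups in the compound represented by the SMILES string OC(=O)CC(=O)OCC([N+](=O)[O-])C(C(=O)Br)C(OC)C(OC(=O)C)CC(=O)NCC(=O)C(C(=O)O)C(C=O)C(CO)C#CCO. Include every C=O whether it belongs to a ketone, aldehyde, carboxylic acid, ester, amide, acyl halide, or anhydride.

HOOC: carboxylic acid, 1 C=O (running total 1).
CH2COOCH2: ester, 1 C=O (running total 2).
CH(COBr): acyl halide, 1 C=O (running total 3).
CH(OCOCH3): ester, 1 C=O (running total 4).
CH2CONHCH2: amide, 1 C=O (running total 5).
CO: ketone, 1 C=O (running total 6).
CH(COOH): carboxylic acid, 1 C=O (running total 7).
CH(CHO): aldehyde, 1 C=O (running total 8).

8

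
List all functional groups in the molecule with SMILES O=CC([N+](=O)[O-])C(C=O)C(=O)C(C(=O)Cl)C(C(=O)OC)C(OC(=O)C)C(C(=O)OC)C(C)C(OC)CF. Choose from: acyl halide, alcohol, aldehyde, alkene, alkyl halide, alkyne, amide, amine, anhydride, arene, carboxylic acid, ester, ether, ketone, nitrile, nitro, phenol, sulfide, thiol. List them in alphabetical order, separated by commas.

acyl halide, aldehyde, alkyl halide, ester, ether, ketone, nitro

Taking each segment in turn:
  OHC: terminal –CHO: carbonyl C bonded to H and C → aldehyde.
  CH(NO2): –NO2 on an sp³ carbon → nitro (the N=O is not a carbonyl).
  CH(CHO): pendant –CHO: carbonyl C bonded to C and H → aldehyde.
  CO: –C(=O)– with carbon on both sides → ketone.
  CH(COCl): pendant –C(=O)X: carbonyl C bonded to C and halogen → acyl halide.
  CH(COOCH3): pendant –COOCH3: carbonyl C bonded to C and –OCH3 → ester.
  CH(OCOCH3): pendant –OC(=O)CH3: an acyloxy group → ester.
  CH(COOCH3): pendant –COOCH3: carbonyl C bonded to C and –OCH3 → ester.
  CH(OCH3): pendant –OCH3: C–O–C with sp³ C, no adjacent C=O → ether.
  CH2F: halogen on an sp³ carbon → alkyl halide.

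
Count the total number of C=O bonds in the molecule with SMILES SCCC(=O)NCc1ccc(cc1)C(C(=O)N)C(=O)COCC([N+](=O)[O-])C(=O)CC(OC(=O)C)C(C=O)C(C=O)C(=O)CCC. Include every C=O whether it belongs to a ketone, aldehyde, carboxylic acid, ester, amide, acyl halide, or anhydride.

CH2CONHCH2: amide, 1 C=O (running total 1).
CH(CONH2): amide, 1 C=O (running total 2).
CO: ketone, 1 C=O (running total 3).
CO: ketone, 1 C=O (running total 4).
CH(OCOCH3): ester, 1 C=O (running total 5).
CH(CHO): aldehyde, 1 C=O (running total 6).
CH(CHO): aldehyde, 1 C=O (running total 7).
CO: ketone, 1 C=O (running total 8).

8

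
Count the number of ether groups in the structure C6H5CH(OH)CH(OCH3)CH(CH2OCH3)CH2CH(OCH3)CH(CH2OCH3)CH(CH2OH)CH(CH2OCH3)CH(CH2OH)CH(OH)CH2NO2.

C6H5– phenyl ring → arene.
–OH on an sp³ carbon → alcohol (secondary).
pendant –OCH3: C–O–C with sp³ C, no adjacent C=O → ether.
pendant –CH2OCH3: C–O–C linkage → ether.
pendant –OCH3: C–O–C with sp³ C, no adjacent C=O → ether.
pendant –CH2OCH3: C–O–C linkage → ether.
pendant –CH2OH on an sp³ backbone C → alcohol.
pendant –CH2OCH3: C–O–C linkage → ether.
pendant –CH2OH on an sp³ backbone C → alcohol.
–OH on an sp³ carbon → alcohol (secondary).
–NO2 on carbon → nitro group.
Ether appears at: CH(OCH3), CH(CH2OCH3), CH(OCH3), CH(CH2OCH3), CH(CH2OCH3) → 5.

5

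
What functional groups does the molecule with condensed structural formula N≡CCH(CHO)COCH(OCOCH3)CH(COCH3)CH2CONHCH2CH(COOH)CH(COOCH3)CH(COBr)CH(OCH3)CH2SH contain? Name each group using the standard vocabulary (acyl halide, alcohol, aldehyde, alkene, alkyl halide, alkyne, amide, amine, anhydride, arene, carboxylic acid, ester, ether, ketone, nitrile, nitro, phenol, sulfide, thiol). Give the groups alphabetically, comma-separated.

acyl halide, aldehyde, amide, carboxylic acid, ester, ether, ketone, nitrile, thiol

Working along the chain:
  N≡C: N≡C–: carbon triple-bonded to nitrogen → nitrile.
  CH(CHO): pendant –CHO: carbonyl C bonded to C and H → aldehyde.
  CO: –C(=O)– with carbon on both sides → ketone.
  CH(OCOCH3): pendant –OC(=O)CH3: an acyloxy group → ester.
  CH(COCH3): pendant –COCH3: carbonyl C bonded to two carbons → ketone.
  CH2CONHCH2: –C(=O)–N– linkage → amide (the N is not an amine).
  CH(COOH): pendant –COOH: carbonyl C bonded to C and –OH → carboxylic acid.
  CH(COOCH3): pendant –COOCH3: carbonyl C bonded to C and –OCH3 → ester.
  CH(COBr): pendant –C(=O)X: carbonyl C bonded to C and halogen → acyl halide.
  CH(OCH3): pendant –OCH3: C–O–C with sp³ C, no adjacent C=O → ether.
  CH2SH: –SH on an sp³ carbon → thiol.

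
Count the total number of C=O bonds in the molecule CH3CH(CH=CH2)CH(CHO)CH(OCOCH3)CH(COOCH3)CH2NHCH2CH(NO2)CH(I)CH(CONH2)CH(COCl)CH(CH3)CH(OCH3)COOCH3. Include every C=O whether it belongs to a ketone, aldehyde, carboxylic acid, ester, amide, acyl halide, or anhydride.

CH(CHO): aldehyde, 1 C=O (running total 1).
CH(OCOCH3): ester, 1 C=O (running total 2).
CH(COOCH3): ester, 1 C=O (running total 3).
CH(CONH2): amide, 1 C=O (running total 4).
CH(COCl): acyl halide, 1 C=O (running total 5).
COOCH3: ester, 1 C=O (running total 6).

6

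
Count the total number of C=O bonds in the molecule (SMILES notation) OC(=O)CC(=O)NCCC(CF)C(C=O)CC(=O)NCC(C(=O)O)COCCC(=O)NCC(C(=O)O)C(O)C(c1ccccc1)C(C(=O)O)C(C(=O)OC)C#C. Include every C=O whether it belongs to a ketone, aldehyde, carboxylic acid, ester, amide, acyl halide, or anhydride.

HOOC: carboxylic acid, 1 C=O (running total 1).
CH2CONHCH2: amide, 1 C=O (running total 2).
CH(CHO): aldehyde, 1 C=O (running total 3).
CH2CONHCH2: amide, 1 C=O (running total 4).
CH(COOH): carboxylic acid, 1 C=O (running total 5).
CH2CONHCH2: amide, 1 C=O (running total 6).
CH(COOH): carboxylic acid, 1 C=O (running total 7).
CH(COOH): carboxylic acid, 1 C=O (running total 8).
CH(COOCH3): ester, 1 C=O (running total 9).

9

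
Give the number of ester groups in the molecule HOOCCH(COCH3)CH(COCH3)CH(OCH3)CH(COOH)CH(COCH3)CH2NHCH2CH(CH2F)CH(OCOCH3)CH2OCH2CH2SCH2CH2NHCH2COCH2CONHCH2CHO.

1

Taking each segment in turn:
  HOOC: –COOH: carbonyl C bonded to –OH and C → carboxylic acid (the –OH is not a separate alcohol).
  CH(COCH3): pendant –COCH3: carbonyl C bonded to two carbons → ketone.
  CH(COCH3): pendant –COCH3: carbonyl C bonded to two carbons → ketone.
  CH(OCH3): pendant –OCH3: C–O–C with sp³ C, no adjacent C=O → ether.
  CH(COOH): pendant –COOH: carbonyl C bonded to C and –OH → carboxylic acid.
  CH(COCH3): pendant –COCH3: carbonyl C bonded to two carbons → ketone.
  CH2NHCH2: C–N–C with sp³ carbons and no adjacent C=O → amine (secondary).
  CH(CH2F): pendant –CH2X: halogen on sp³ carbon → alkyl halide.
  CH(OCOCH3): pendant –OC(=O)CH3: an acyloxy group → ester.
  CH2OCH2: C–O–C with sp³ carbons on both sides and no adjacent C=O → ether.
  CH2SCH2: C–S–C linkage → sulfide (thioether).
  CH2NHCH2: C–N–C with sp³ carbons and no adjacent C=O → amine (secondary).
  CO: –C(=O)– with carbon on both sides → ketone.
  CH2CONHCH2: –C(=O)–N– linkage → amide (the N is not an amine).
  CHO: terminal –CHO: carbonyl C bonded to H and C → aldehyde.
Ester appears at: CH(OCOCH3) → 1.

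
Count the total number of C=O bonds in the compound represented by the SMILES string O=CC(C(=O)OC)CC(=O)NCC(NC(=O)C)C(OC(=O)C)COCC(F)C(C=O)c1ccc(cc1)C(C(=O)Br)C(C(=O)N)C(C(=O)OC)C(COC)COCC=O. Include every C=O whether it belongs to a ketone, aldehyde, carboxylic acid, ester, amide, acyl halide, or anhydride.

OHC: aldehyde, 1 C=O (running total 1).
CH(COOCH3): ester, 1 C=O (running total 2).
CH2CONHCH2: amide, 1 C=O (running total 3).
CH(NHCOCH3): amide, 1 C=O (running total 4).
CH(OCOCH3): ester, 1 C=O (running total 5).
CH(CHO): aldehyde, 1 C=O (running total 6).
CH(COBr): acyl halide, 1 C=O (running total 7).
CH(CONH2): amide, 1 C=O (running total 8).
CH(COOCH3): ester, 1 C=O (running total 9).
CHO: aldehyde, 1 C=O (running total 10).

10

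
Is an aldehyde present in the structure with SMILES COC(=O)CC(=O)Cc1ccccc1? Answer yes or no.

no

CH3O–C(=O)–: carbonyl C bonded to C and to –OCH3 → ester (not ketone + ether).
–C(=O)– with carbon on both sides → ketone.
–C6H5 phenyl ring → arene.
In CO, the carbonyl carbon is bonded to two carbons, so it is a ketone, not an aldehyde.
The groups actually present are: arene, ester, ketone.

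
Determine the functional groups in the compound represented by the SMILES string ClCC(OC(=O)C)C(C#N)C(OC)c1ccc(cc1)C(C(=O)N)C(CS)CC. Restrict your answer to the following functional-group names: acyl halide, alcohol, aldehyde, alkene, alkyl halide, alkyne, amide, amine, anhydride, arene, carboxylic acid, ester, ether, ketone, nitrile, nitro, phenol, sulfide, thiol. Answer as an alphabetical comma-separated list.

Working along the chain:
  ClCH2: halogen on an sp³ carbon → alkyl halide.
  CH(OCOCH3): pendant –OC(=O)CH3: an acyloxy group → ester.
  CH(CN): pendant –C≡N: nitrile.
  CH(OCH3): pendant –OCH3: C–O–C with sp³ C, no adjacent C=O → ether.
  C6H4: para-disubstituted benzene ring → arene.
  CH(CONH2): pendant –CONH2: carbonyl C bonded to C and N → amide.
  CH(CH2SH): pendant –CH2SH → thiol.

alkyl halide, amide, arene, ester, ether, nitrile, thiol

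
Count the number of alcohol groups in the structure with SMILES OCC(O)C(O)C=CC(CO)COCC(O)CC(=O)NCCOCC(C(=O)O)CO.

HO– on an sp³ carbon → alcohol.
–OH on an sp³ carbon → alcohol (secondary).
–OH on an sp³ carbon → alcohol (secondary).
C=C double bond → alkene.
pendant –CH2OH on an sp³ backbone C → alcohol.
C–O–C with sp³ carbons on both sides and no adjacent C=O → ether.
–OH on an sp³ carbon → alcohol (secondary).
–C(=O)–N– linkage → amide (the N is not an amine).
C–O–C with sp³ carbons on both sides and no adjacent C=O → ether.
pendant –COOH: carbonyl C bonded to C and –OH → carboxylic acid.
–OH on an sp³ carbon → alcohol.
Alcohol appears at: HOCH2, CH(OH), CH(OH), CH(CH2OH), CH(OH), CH2OH → 6.

6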